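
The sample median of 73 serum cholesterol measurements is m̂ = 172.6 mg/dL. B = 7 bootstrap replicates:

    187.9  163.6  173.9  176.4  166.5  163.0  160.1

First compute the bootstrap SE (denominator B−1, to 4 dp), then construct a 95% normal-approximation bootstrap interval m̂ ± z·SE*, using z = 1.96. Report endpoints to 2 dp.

(153.39, 191.81)

Mean of replicates = 170.2000; sum of squared deviations = 576.5200; SE* = √(576.5200/6) = 9.8024
Margin = 1.96 × 9.8024 = 19.213
Interval: 172.6 ± 19.213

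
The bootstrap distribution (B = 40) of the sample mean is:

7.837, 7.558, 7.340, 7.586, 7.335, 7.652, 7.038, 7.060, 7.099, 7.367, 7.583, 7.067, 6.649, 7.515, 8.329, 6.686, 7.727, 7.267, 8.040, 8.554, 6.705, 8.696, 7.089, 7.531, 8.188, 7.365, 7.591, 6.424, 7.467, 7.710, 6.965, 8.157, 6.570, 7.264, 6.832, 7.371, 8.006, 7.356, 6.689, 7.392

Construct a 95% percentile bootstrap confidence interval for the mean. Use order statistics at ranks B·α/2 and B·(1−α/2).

Sorted replicates: 6.424, 6.570, 6.649, 6.686, 6.689, 6.705, 6.832, 6.965, 7.038, 7.060, 7.067, 7.089, 7.099, 7.264, 7.267, 7.335, 7.340, 7.356, 7.365, 7.367, 7.371, 7.392, 7.467, 7.515, 7.531, 7.558, 7.583, 7.586, 7.591, 7.652, 7.710, 7.727, 7.837, 8.006, 8.040, 8.157, 8.188, 8.329, 8.554, 8.696
α = 0.05; lower rank = 40 × 0.025 = 1; upper rank = 40 × 0.975 = 39.
The 1st smallest replicate is 6.424; the 39th is 8.554.

(6.424, 8.554)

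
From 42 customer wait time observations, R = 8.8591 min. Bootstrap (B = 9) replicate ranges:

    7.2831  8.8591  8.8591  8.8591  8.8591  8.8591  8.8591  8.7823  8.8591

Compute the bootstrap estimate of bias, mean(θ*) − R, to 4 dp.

bias = −0.1836

mean(θ*) = (7.2831 + 8.8591 + 8.8591 + 8.8591 + 8.8591 + 8.8591 + 8.8591 + 8.7823 + 8.8591) / 9 = 8.67546
bias = 8.67546 − 8.8591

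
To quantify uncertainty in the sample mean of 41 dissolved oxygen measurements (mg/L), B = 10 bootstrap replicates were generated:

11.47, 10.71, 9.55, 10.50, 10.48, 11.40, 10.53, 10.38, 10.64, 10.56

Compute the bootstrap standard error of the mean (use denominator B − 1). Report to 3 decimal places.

Bootstrap SE is the standard deviation of the 10 replicate means.
Mean of replicates: (11.47 + 10.71 + 9.55 + 10.50 + 10.48 + 11.40 + 10.53 + 10.38 + 10.64 + 10.56) / 10 = 106.2200 / 10 = 10.6220
Sum of squared deviations: (+0.8480)² + (+0.0880)² + (−1.0720)² + (−0.1220)² + (−0.1420)² + (+0.7780)² + (−0.0920)² + (−0.2420)² + (+0.0180)² + (−0.0620)² = 2.5876
Variance = 2.5876 / 9 = 0.2875
SE* = √0.2875

SE* = 0.536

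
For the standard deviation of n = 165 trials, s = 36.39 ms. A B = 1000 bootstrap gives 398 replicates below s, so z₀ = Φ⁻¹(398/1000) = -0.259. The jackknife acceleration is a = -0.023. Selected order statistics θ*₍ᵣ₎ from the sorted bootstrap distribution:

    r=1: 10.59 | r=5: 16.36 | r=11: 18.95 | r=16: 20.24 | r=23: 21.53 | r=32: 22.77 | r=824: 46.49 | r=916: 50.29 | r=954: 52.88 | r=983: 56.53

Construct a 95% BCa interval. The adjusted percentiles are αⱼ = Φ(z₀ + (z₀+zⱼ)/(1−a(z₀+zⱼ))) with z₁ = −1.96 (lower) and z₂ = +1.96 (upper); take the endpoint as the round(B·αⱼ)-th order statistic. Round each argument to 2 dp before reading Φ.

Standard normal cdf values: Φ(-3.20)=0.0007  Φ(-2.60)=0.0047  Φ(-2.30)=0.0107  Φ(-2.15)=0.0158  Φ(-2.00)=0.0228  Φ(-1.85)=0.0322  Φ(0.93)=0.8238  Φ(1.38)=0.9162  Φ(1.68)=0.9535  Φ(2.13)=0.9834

Lower: z₀ + z₁ = -0.259 + (-1.960) = -2.219; 1 − a(z₀+z₁) = 1 − (-0.023)(-2.219) = 0.9490; argument = -0.259 + (-2.219)/0.9490 = -2.5973 → -2.60.
α₁ = Φ(-2.60) = 0.0047; rank = round(1000 × 0.0047) = 5; θ*₍5₎ = 16.36.
Upper: z₀ + z₂ = 1.701; 1 − a(z₀+z₂) = 1.0391; argument = 1.3780 → 1.38; α₂ = 0.9162; rank = 916; θ*₍916₎ = 50.29.

(16.36, 50.29)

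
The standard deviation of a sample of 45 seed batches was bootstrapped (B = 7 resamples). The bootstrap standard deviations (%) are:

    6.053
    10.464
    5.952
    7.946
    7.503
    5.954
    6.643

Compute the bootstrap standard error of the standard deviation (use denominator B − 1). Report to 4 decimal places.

SE* = 1.6348

Bootstrap SE is the standard deviation of the 7 replicate standard deviations.
Mean of replicates: (6.053 + 10.464 + 5.952 + 7.946 + 7.503 + 5.954 + 6.643) / 7 = 50.51500 / 7 = 7.21643
Sum of squared deviations: (−1.16343)² + (+3.24757)² + (−1.26443)² + (+0.72957)² + (+0.28657)² + (−1.26243)² + (−0.57343)² = 16.03601
Variance = 16.03601 / 6 = 2.67267
SE* = √2.67267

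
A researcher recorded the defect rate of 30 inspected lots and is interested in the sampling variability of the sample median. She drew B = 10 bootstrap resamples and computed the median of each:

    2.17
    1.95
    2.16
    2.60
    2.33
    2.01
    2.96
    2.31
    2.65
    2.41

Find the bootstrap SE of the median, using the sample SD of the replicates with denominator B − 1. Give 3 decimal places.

Bootstrap SE is the standard deviation of the 10 replicate medians.
Mean of replicates: (2.17 + 1.95 + 2.16 + 2.60 + 2.33 + 2.01 + 2.96 + 2.31 + 2.65 + 2.41) / 10 = 23.5500 / 10 = 2.3550
Sum of squared deviations: (−0.1850)² + (−0.4050)² + (−0.1950)² + (+0.2450)² + (−0.0250)² + (−0.3450)² + (+0.6050)² + (−0.0450)² + (+0.2950)² + (+0.0550)² = 0.8741
Variance = 0.8741 / 9 = 0.0971
SE* = √0.0971

SE* = 0.312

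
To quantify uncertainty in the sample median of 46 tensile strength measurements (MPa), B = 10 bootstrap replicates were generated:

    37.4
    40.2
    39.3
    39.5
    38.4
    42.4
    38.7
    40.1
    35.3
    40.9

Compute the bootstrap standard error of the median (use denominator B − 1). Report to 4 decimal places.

Bootstrap SE is the standard deviation of the 10 replicate medians.
Mean of replicates: (37.4 + 40.2 + 39.3 + 39.5 + 38.4 + 42.4 + 38.7 + 40.1 + 35.3 + 40.9) / 10 = 392.20000 / 10 = 39.22000
Sum of squared deviations: (−1.82000)² + (+0.98000)² + (+0.08000)² + (+0.28000)² + (−0.82000)² + (+3.18000)² + (−0.52000)² + (+0.88000)² + (−3.92000)² + (+1.68000)² = 34.37600
Variance = 34.37600 / 9 = 3.81956
SE* = √3.81956

SE* = 1.9544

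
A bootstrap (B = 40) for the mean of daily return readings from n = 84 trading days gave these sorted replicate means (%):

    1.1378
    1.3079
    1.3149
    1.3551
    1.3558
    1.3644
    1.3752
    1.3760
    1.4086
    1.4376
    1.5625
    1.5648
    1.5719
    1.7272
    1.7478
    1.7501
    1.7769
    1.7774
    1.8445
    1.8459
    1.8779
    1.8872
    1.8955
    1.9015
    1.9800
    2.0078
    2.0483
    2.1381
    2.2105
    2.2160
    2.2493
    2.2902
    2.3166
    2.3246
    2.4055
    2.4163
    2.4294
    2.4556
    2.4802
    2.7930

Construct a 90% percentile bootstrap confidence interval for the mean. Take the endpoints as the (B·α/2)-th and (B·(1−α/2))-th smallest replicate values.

(1.3079, 2.4556)

α = 0.10; lower rank = 40 × 0.050 = 2; upper rank = 40 × 0.950 = 38.
The 2nd smallest replicate is 1.3079; the 38th is 2.4556.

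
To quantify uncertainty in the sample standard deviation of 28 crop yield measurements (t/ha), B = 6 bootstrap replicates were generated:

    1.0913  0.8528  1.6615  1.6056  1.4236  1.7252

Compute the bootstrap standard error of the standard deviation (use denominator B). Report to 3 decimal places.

SE* = 0.319

Bootstrap SE is the standard deviation of the 6 replicate standard deviations.
Mean of replicates: (1.0913 + 0.8528 + 1.6615 + 1.6056 + 1.4236 + 1.7252) / 6 = 8.36000 / 6 = 1.39333
Sum of squared deviations: (−0.30203)² + (−0.54053)² + (+0.26817)² + (+0.21227)² + (+0.03027)² + (+0.33187)² = 0.61142
Variance = 0.61142 / 6 = 0.10190
SE* = √0.10190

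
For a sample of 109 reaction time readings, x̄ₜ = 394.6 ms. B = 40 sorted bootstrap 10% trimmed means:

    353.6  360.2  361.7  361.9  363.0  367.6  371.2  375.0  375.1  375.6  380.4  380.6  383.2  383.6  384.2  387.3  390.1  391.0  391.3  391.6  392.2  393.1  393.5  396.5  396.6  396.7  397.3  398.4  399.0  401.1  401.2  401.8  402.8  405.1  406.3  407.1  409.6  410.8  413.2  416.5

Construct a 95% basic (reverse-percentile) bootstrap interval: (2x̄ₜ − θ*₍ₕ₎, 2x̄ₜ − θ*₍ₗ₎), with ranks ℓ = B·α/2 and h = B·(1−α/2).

(376.0, 435.6)

Percentile endpoints at ranks 1 and 39: θ*₍1₎ = 353.6, θ*₍39₎ = 413.2.
Basic interval reflects these around x̄ₜ:
  lower = 2 × 394.6 − 413.2 = 376.0
  upper = 2 × 394.6 − 353.6 = 435.6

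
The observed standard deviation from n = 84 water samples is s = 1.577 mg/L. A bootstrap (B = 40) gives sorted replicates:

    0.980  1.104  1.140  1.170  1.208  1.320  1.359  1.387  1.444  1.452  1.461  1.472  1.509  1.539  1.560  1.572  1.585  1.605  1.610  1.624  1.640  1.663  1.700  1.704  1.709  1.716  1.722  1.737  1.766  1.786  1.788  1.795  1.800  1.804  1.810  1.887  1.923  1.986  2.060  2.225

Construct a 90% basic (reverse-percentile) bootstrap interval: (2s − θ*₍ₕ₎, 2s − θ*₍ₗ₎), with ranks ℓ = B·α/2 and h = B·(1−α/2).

(1.168, 2.050)

Percentile endpoints at ranks 2 and 38: θ*₍2₎ = 1.104, θ*₍38₎ = 1.986.
Basic interval reflects these around s:
  lower = 2 × 1.577 − 1.986 = 1.168
  upper = 2 × 1.577 − 1.104 = 2.050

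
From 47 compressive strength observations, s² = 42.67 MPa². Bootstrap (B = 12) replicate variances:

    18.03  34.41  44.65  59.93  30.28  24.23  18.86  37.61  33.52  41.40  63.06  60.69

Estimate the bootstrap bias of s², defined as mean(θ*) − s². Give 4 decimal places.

bias = −3.7808

mean(θ*) = (18.03 + 34.41 + 44.65 + 59.93 + 30.28 + 24.23 + 18.86 + 37.61 + 33.52 + 41.40 + 63.06 + 60.69) / 12 = 38.88917
bias = 38.88917 − 42.67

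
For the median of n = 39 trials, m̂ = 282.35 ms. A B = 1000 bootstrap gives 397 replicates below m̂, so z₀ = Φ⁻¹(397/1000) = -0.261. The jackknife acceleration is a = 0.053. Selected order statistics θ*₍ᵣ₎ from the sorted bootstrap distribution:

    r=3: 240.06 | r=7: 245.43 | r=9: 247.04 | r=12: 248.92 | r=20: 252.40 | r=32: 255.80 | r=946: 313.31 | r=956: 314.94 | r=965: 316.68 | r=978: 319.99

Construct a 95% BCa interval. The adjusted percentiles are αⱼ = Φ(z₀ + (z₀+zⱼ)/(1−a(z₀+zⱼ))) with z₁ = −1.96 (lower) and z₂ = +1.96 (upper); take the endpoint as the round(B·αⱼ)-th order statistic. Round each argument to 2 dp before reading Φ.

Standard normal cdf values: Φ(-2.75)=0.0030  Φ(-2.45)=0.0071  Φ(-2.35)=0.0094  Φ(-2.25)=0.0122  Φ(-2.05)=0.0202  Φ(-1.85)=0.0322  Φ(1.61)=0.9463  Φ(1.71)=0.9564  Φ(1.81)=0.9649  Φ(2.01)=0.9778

(248.92, 313.31)

Lower: z₀ + z₁ = -0.261 + (-1.960) = -2.221; 1 − a(z₀+z₁) = 1 − (0.053)(-2.221) = 1.1177; argument = -0.261 + (-2.221)/1.1177 = -2.2481 → -2.25.
α₁ = Φ(-2.25) = 0.0122; rank = round(1000 × 0.0122) = 12; θ*₍12₎ = 248.92.
Upper: z₀ + z₂ = 1.699; 1 − a(z₀+z₂) = 0.9100; argument = 1.6061 → 1.61; α₂ = 0.9463; rank = 946; θ*₍946₎ = 313.31.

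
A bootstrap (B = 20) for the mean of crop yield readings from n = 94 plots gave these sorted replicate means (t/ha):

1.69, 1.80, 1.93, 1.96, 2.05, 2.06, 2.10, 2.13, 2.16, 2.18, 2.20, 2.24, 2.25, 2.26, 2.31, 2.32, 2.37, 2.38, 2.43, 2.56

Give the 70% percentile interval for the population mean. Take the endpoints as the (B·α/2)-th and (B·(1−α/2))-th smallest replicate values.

α = 0.30; lower rank = 20 × 0.150 = 3; upper rank = 20 × 0.850 = 17.
The 3rd smallest replicate is 1.93; the 17th is 2.37.

(1.93, 2.37)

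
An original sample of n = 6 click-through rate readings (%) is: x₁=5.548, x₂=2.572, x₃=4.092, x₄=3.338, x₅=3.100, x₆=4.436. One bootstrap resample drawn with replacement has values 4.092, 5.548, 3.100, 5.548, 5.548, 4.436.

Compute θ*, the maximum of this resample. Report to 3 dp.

θ* = 5.548

Maximum = 5.548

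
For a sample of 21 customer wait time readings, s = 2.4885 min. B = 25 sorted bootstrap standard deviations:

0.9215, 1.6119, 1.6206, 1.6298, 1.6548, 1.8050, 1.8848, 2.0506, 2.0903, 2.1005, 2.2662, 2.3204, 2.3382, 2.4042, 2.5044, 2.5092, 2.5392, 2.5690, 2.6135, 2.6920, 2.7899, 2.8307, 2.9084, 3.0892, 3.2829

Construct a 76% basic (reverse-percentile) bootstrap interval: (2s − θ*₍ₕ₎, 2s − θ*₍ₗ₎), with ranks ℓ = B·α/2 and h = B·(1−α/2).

Percentile endpoints at ranks 3 and 22: θ*₍3₎ = 1.6206, θ*₍22₎ = 2.8307.
Basic interval reflects these around s:
  lower = 2 × 2.4885 − 2.8307 = 2.1463
  upper = 2 × 2.4885 − 1.6206 = 3.3564

(2.1463, 3.3564)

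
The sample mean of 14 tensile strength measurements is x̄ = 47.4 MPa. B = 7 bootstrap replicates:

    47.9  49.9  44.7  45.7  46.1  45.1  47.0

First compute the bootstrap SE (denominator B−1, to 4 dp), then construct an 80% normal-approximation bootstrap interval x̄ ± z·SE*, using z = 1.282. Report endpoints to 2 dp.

(45.08, 49.72)

Mean of replicates = 46.6286; sum of squared deviations = 19.6543; SE* = √(19.6543/6) = 1.8099
Margin = 1.282 × 1.8099 = 2.320
Interval: 47.4 ± 2.320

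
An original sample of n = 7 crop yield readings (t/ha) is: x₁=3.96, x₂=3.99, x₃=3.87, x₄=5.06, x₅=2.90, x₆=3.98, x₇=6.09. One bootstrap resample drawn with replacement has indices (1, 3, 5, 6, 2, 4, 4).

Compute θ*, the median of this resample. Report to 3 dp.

θ* = 3.980

Resample values: 3.96, 3.87, 2.90, 3.98, 3.99, 5.06, 5.06.
Sorted: 2.90, 3.87, 3.96, 3.98, 3.99, 5.06, 5.06
Median = middle value = 3.980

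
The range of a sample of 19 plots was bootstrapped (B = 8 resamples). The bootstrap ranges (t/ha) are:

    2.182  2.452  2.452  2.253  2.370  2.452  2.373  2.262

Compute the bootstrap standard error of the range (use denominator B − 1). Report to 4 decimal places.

Bootstrap SE is the standard deviation of the 8 replicate ranges.
Mean of replicates: (2.182 + 2.452 + 2.452 + 2.253 + 2.370 + 2.452 + 2.373 + 2.262) / 8 = 18.79600 / 8 = 2.34950
Sum of squared deviations: (−0.16750)² + (+0.10250)² + (+0.10250)² + (−0.09650)² + (+0.02050)² + (+0.10250)² + (+0.02350)² + (−0.08750)² = 0.07752
Variance = 0.07752 / 7 = 0.01107
SE* = √0.01107

SE* = 0.1052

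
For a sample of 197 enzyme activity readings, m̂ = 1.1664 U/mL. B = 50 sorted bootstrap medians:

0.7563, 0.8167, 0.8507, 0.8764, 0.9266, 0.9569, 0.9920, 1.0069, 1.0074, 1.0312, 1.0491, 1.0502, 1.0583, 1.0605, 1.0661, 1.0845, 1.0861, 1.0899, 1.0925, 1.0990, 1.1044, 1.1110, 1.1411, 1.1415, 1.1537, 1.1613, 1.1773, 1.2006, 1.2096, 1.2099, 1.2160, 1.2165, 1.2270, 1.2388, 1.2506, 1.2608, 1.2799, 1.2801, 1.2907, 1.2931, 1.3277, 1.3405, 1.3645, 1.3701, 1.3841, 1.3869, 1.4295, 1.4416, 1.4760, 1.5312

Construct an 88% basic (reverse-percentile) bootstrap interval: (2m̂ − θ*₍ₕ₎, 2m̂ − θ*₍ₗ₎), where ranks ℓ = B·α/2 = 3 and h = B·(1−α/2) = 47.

Percentile endpoints at ranks 3 and 47: θ*₍3₎ = 0.8507, θ*₍47₎ = 1.4295.
Basic interval reflects these around m̂:
  lower = 2 × 1.1664 − 1.4295 = 0.9033
  upper = 2 × 1.1664 − 0.8507 = 1.4821

(0.9033, 1.4821)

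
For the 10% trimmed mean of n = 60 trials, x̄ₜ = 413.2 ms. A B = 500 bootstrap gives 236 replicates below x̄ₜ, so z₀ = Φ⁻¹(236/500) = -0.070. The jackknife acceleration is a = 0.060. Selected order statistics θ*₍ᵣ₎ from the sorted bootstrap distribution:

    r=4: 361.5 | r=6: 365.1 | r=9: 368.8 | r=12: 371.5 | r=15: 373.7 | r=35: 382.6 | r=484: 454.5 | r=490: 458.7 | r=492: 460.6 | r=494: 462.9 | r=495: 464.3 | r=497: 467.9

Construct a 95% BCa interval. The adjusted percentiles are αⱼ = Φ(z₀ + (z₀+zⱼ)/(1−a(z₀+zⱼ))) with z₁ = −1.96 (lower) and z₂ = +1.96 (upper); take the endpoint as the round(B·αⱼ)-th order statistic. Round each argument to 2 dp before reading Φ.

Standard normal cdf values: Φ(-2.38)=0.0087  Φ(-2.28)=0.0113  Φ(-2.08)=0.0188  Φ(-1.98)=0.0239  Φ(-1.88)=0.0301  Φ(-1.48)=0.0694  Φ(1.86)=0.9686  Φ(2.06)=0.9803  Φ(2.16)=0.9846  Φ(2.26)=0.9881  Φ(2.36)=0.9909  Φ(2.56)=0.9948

(373.7, 458.7)

Lower: z₀ + z₁ = -0.070 + (-1.960) = -2.030; 1 − a(z₀+z₁) = 1 − (0.060)(-2.030) = 1.1218; argument = -0.070 + (-2.030)/1.1218 = -1.8796 → -1.88.
α₁ = Φ(-1.88) = 0.0301; rank = round(500 × 0.0301) = 15; θ*₍15₎ = 373.7.
Upper: z₀ + z₂ = 1.890; 1 − a(z₀+z₂) = 0.8866; argument = 2.0617 → 2.06; α₂ = 0.9803; rank = 490; θ*₍490₎ = 458.7.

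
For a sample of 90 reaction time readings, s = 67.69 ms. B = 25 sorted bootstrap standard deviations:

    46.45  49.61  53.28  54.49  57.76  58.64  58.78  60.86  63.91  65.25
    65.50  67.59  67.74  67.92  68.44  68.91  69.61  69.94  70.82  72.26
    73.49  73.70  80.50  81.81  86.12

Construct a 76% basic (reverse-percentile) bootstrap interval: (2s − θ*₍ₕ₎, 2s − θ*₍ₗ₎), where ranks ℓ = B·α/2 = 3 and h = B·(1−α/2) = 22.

(61.68, 82.10)

Percentile endpoints at ranks 3 and 22: θ*₍3₎ = 53.28, θ*₍22₎ = 73.70.
Basic interval reflects these around s:
  lower = 2 × 67.69 − 73.70 = 61.68
  upper = 2 × 67.69 − 53.28 = 82.10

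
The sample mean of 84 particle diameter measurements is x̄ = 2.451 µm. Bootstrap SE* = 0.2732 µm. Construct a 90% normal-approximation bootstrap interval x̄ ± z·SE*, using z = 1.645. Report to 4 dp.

(2.0016, 2.9004)

Margin = 1.645 × 0.2732 = 0.44941
Interval: 2.451 ± 0.44941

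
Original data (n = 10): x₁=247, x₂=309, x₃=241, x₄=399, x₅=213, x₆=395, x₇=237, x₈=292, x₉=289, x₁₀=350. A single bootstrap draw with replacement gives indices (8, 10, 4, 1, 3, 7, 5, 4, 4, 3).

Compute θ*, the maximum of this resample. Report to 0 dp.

Resample values: 292, 350, 399, 247, 241, 237, 213, 399, 399, 241.
Maximum = 399

θ* = 399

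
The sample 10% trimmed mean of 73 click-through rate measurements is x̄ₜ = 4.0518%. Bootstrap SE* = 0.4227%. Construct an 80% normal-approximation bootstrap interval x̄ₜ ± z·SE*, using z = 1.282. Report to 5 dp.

Margin = 1.282 × 0.4227 = 0.541901
Interval: 4.0518 ± 0.541901

(3.50990, 4.59370)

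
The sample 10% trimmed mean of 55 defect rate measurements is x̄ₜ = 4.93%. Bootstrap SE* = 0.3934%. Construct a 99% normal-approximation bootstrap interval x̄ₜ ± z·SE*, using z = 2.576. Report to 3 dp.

Margin = 2.576 × 0.3934 = 1.0134
Interval: 4.93 ± 1.0134

(3.917, 5.943)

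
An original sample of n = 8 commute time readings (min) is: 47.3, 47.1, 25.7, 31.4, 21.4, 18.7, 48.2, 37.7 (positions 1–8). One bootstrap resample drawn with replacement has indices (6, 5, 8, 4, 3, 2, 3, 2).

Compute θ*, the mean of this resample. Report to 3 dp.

θ* = 31.850

Resample values: 18.7, 21.4, 37.7, 31.4, 25.7, 47.1, 25.7, 47.1.
Mean = (18.7 + 21.4 + 37.7 + 31.4 + 25.7 + 47.1 + 25.7 + 47.1) / 8 = 254.80 / 8 = 31.850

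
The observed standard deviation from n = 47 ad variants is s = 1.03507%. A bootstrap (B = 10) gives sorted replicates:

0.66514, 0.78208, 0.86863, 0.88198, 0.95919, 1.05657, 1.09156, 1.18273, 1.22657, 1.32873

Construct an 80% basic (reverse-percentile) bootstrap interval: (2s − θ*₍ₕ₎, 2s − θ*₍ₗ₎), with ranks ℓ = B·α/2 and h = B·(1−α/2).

(0.84357, 1.40500)

Percentile endpoints at ranks 1 and 9: θ*₍1₎ = 0.66514, θ*₍9₎ = 1.22657.
Basic interval reflects these around s:
  lower = 2 × 1.03507 − 1.22657 = 0.84357
  upper = 2 × 1.03507 − 0.66514 = 1.40500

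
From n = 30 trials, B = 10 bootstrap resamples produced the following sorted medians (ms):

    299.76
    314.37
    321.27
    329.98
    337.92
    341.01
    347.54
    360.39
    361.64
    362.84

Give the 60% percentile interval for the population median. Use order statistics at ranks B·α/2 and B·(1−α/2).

α = 0.40; lower rank = 10 × 0.200 = 2; upper rank = 10 × 0.800 = 8.
The 2nd smallest replicate is 314.37; the 8th is 360.39.

(314.37, 360.39)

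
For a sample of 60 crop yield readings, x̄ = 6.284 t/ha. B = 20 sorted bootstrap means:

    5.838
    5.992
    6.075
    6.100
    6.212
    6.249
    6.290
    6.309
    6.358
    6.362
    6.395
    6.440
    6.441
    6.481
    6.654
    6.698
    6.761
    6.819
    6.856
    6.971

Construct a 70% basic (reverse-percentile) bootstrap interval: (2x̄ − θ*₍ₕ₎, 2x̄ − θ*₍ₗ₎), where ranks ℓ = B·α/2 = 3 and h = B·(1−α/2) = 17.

Percentile endpoints at ranks 3 and 17: θ*₍3₎ = 6.075, θ*₍17₎ = 6.761.
Basic interval reflects these around x̄:
  lower = 2 × 6.284 − 6.761 = 5.807
  upper = 2 × 6.284 − 6.075 = 6.493

(5.807, 6.493)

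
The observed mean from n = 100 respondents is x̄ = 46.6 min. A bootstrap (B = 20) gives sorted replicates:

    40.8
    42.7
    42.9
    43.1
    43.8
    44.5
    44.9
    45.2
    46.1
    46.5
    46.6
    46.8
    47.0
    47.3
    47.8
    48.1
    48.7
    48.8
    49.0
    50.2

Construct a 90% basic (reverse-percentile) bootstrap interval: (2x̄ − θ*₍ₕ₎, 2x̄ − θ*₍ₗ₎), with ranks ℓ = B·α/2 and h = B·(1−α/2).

Percentile endpoints at ranks 1 and 19: θ*₍1₎ = 40.8, θ*₍19₎ = 49.0.
Basic interval reflects these around x̄:
  lower = 2 × 46.6 − 49.0 = 44.2
  upper = 2 × 46.6 − 40.8 = 52.4

(44.2, 52.4)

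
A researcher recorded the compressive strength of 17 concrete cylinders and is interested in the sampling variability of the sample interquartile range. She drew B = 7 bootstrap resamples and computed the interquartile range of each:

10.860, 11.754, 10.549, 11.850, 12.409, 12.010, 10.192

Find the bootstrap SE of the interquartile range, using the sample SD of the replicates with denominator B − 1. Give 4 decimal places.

SE* = 0.8355

Bootstrap SE is the standard deviation of the 7 replicate interquartile ranges.
Mean of replicates: (10.860 + 11.754 + 10.549 + 11.850 + 12.409 + 12.010 + 10.192) / 7 = 79.62400 / 7 = 11.37486
Sum of squared deviations: (−0.51486)² + (+0.37914)² + (−0.82586)² + (+0.47514)² + (+1.03414)² + (+0.63514)² + (−1.18286)² = 4.18864
Variance = 4.18864 / 6 = 0.69811
SE* = √0.69811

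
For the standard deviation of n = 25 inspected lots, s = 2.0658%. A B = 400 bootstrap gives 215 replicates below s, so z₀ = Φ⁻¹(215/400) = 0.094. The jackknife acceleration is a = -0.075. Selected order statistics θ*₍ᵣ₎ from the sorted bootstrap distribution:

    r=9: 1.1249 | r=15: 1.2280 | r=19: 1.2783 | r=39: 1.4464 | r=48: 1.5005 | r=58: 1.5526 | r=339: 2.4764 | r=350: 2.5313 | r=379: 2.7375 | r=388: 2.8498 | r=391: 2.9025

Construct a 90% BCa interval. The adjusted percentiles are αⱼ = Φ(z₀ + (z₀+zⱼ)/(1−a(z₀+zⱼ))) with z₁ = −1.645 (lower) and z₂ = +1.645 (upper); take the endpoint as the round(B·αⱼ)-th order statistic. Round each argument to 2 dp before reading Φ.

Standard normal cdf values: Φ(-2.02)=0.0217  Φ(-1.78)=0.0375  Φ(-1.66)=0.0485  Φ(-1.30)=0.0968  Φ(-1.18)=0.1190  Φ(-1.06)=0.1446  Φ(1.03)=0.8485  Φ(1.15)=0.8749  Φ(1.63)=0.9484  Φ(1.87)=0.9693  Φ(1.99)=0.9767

(1.2783, 2.7375)

Lower: z₀ + z₁ = 0.094 + (-1.645) = -1.551; 1 − a(z₀+z₁) = 1 − (-0.075)(-1.551) = 0.8837; argument = 0.094 + (-1.551)/0.8837 = -1.6612 → -1.66.
α₁ = Φ(-1.66) = 0.0485; rank = round(400 × 0.0485) = 19; θ*₍19₎ = 1.2783.
Upper: z₀ + z₂ = 1.739; 1 − a(z₀+z₂) = 1.1304; argument = 1.6324 → 1.63; α₂ = 0.9484; rank = 379; θ*₍379₎ = 2.7375.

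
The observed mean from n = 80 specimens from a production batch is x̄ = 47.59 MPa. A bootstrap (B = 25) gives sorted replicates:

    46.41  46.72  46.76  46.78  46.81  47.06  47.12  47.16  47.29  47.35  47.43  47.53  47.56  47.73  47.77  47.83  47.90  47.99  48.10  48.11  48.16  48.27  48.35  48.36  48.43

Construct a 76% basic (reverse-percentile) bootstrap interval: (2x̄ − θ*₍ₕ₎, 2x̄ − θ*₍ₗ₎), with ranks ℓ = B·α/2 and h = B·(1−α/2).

(46.91, 48.42)

Percentile endpoints at ranks 3 and 22: θ*₍3₎ = 46.76, θ*₍22₎ = 48.27.
Basic interval reflects these around x̄:
  lower = 2 × 47.59 − 48.27 = 46.91
  upper = 2 × 47.59 − 46.76 = 48.42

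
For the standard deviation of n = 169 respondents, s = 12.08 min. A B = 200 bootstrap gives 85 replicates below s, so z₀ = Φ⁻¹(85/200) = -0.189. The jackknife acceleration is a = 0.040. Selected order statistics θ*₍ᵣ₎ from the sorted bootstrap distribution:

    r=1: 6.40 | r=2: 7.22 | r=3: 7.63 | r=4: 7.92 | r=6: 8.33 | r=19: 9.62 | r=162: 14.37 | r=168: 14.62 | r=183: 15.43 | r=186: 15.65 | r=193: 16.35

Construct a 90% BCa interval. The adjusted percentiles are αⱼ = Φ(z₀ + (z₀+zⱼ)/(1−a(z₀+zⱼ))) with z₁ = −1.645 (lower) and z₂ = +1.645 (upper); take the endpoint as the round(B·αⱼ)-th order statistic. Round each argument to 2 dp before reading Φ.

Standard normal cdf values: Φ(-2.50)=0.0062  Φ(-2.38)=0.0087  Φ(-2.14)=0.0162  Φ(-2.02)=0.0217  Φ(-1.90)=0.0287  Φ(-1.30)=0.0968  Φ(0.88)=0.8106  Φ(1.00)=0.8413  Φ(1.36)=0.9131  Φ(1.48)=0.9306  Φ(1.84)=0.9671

(8.33, 15.43)

Lower: z₀ + z₁ = -0.189 + (-1.645) = -1.834; 1 − a(z₀+z₁) = 1 − (0.040)(-1.834) = 1.0734; argument = -0.189 + (-1.834)/1.0734 = -1.8977 → -1.90.
α₁ = Φ(-1.90) = 0.0287; rank = round(200 × 0.0287) = 6; θ*₍6₎ = 8.33.
Upper: z₀ + z₂ = 1.456; 1 − a(z₀+z₂) = 0.9418; argument = 1.3570 → 1.36; α₂ = 0.9131; rank = 183; θ*₍183₎ = 15.43.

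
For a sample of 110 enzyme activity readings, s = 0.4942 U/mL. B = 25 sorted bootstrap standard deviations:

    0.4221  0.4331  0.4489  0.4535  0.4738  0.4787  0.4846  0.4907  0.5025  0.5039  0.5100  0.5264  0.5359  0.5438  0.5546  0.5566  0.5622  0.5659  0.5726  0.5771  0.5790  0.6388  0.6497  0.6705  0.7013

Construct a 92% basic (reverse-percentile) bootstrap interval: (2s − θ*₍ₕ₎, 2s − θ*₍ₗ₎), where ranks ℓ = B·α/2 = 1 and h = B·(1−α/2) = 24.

(0.3179, 0.5663)

Percentile endpoints at ranks 1 and 24: θ*₍1₎ = 0.4221, θ*₍24₎ = 0.6705.
Basic interval reflects these around s:
  lower = 2 × 0.4942 − 0.6705 = 0.3179
  upper = 2 × 0.4942 − 0.4221 = 0.5663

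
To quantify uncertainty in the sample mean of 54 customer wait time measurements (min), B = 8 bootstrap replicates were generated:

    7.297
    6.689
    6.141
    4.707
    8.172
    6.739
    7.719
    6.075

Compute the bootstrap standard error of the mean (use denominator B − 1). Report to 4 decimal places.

SE* = 1.0848

Bootstrap SE is the standard deviation of the 8 replicate means.
Mean of replicates: (7.297 + 6.689 + 6.141 + 4.707 + 8.172 + 6.739 + 7.719 + 6.075) / 8 = 53.53900 / 8 = 6.69238
Sum of squared deviations: (+0.60462)² + (−0.00338)² + (−0.55138)² + (−1.98538)² + (+1.47963)² + (+0.04662)² + (+1.02663)² + (−0.61738)² = 8.23789
Variance = 8.23789 / 7 = 1.17684
SE* = √1.17684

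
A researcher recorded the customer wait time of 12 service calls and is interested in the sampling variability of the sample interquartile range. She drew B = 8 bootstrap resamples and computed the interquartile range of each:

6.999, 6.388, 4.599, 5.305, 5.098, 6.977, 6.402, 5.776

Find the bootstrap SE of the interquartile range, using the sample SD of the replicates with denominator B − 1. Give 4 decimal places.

Bootstrap SE is the standard deviation of the 8 replicate interquartile ranges.
Mean of replicates: (6.999 + 6.388 + 4.599 + 5.305 + 5.098 + 6.977 + 6.402 + 5.776) / 8 = 47.54400 / 8 = 5.94300
Sum of squared deviations: (+1.05600)² + (+0.44500)² + (−1.34400)² + (−0.63800)² + (−0.84500)² + (+1.03400)² + (+0.45900)² + (−0.16700)² = 5.54829
Variance = 5.54829 / 7 = 0.79261
SE* = √0.79261

SE* = 0.8903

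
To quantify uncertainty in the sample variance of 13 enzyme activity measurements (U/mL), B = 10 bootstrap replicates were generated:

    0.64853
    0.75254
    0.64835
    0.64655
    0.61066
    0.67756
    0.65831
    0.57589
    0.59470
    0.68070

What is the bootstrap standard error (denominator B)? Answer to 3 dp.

Bootstrap SE is the standard deviation of the 10 replicate variances.
Mean of replicates: (0.64853 + 0.75254 + 0.64835 + 0.64655 + 0.61066 + 0.67756 + 0.65831 + 0.57589 + 0.59470 + 0.68070) / 10 = 6.493790 / 10 = 0.649379
Sum of squared deviations: (−0.000849)² + (+0.103161)² + (−0.001029)² + (−0.002829)² + (−0.038719)² + (+0.028181)² + (+0.008931)² + (−0.073489)² + (−0.054679)² + (+0.031321)² = 0.022396
Variance = 0.022396 / 10 = 0.002240
SE* = √0.002240

SE* = 0.047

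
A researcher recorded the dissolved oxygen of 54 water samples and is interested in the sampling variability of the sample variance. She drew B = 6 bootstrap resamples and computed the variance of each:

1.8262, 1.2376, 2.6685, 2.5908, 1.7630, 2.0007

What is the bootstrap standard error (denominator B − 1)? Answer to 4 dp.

Bootstrap SE is the standard deviation of the 6 replicate variances.
Mean of replicates: (1.8262 + 1.2376 + 2.6685 + 2.5908 + 1.7630 + 2.0007) / 6 = 12.08680 / 6 = 2.01447
Sum of squared deviations: (−0.18827)² + (−0.77687)² + (+0.65403)² + (+0.57633)² + (−0.25147)² + (−0.01377)² = 1.46231
Variance = 1.46231 / 5 = 0.29246
SE* = √0.29246

SE* = 0.5408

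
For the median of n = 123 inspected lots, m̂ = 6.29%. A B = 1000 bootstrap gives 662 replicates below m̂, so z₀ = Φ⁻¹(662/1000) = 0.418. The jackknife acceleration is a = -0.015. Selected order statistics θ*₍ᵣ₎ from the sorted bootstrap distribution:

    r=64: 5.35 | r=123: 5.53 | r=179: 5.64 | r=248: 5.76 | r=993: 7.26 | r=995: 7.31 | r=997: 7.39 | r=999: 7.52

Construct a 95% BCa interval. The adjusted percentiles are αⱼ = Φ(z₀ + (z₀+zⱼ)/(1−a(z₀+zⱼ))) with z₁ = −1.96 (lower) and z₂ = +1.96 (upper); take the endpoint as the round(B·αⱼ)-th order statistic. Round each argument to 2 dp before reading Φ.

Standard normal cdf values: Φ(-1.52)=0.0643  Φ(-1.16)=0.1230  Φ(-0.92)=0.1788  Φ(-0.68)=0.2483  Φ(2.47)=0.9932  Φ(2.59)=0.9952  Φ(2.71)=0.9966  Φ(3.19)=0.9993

Lower: z₀ + z₁ = 0.418 + (-1.960) = -1.542; 1 − a(z₀+z₁) = 1 − (-0.015)(-1.542) = 0.9769; argument = 0.418 + (-1.542)/0.9769 = -1.1605 → -1.16.
α₁ = Φ(-1.16) = 0.1230; rank = round(1000 × 0.1230) = 123; θ*₍123₎ = 5.53.
Upper: z₀ + z₂ = 2.378; 1 − a(z₀+z₂) = 1.0357; argument = 2.7141 → 2.71; α₂ = 0.9966; rank = 997; θ*₍997₎ = 7.39.

(5.53, 7.39)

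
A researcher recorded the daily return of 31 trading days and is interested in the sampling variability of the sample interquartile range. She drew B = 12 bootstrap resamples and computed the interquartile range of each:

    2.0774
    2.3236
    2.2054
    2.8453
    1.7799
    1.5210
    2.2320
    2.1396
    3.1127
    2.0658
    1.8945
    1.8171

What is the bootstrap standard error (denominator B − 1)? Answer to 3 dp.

Bootstrap SE is the standard deviation of the 12 replicate interquartile ranges.
Mean of replicates: (2.0774 + 2.3236 + 2.2054 + 2.8453 + 1.7799 + 1.5210 + 2.2320 + 2.1396 + 3.1127 + 2.0658 + 1.8945 + 1.8171) / 12 = 26.01430 / 12 = 2.16786
Sum of squared deviations: (−0.09046)² + (+0.15574)² + (+0.03754)² + (+0.67744)² + (−0.38796)² + (−0.64686)² + (+0.06414)² + (−0.02826)² + (+0.94484)² + (−0.10206)² + (−0.27336)² + (−0.35076)² = 2.16752
Variance = 2.16752 / 11 = 0.19705
SE* = √0.19705

SE* = 0.444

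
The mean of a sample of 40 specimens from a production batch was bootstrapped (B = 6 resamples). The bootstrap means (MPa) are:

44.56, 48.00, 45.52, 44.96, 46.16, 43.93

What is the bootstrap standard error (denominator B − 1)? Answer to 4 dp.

Bootstrap SE is the standard deviation of the 6 replicate means.
Mean of replicates: (44.56 + 48.00 + 45.52 + 44.96 + 46.16 + 43.93) / 6 = 273.13000 / 6 = 45.52167
Sum of squared deviations: (−0.96167)² + (+2.47833)² + (−0.00167)² + (−0.56167)² + (+0.63833)² + (−1.59167)² = 10.32328
Variance = 10.32328 / 5 = 2.06466
SE* = √2.06466

SE* = 1.4369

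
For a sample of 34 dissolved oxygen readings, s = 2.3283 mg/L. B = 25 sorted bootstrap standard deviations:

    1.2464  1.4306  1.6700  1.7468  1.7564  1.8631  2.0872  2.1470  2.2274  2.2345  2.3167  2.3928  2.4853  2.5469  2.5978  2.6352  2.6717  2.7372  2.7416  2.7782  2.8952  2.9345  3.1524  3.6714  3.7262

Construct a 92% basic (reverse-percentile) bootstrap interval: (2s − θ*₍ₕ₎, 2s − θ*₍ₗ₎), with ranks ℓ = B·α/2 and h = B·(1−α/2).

(0.9852, 3.4102)

Percentile endpoints at ranks 1 and 24: θ*₍1₎ = 1.2464, θ*₍24₎ = 3.6714.
Basic interval reflects these around s:
  lower = 2 × 2.3283 − 3.6714 = 0.9852
  upper = 2 × 2.3283 − 1.2464 = 3.4102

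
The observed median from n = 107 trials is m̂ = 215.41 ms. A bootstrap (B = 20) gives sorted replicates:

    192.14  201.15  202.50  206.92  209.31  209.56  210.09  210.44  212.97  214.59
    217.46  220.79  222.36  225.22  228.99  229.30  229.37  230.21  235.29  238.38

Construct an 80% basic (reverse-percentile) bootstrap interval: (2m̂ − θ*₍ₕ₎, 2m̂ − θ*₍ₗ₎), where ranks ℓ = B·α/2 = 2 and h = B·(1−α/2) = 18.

Percentile endpoints at ranks 2 and 18: θ*₍2₎ = 201.15, θ*₍18₎ = 230.21.
Basic interval reflects these around m̂:
  lower = 2 × 215.41 − 230.21 = 200.61
  upper = 2 × 215.41 − 201.15 = 229.67

(200.61, 229.67)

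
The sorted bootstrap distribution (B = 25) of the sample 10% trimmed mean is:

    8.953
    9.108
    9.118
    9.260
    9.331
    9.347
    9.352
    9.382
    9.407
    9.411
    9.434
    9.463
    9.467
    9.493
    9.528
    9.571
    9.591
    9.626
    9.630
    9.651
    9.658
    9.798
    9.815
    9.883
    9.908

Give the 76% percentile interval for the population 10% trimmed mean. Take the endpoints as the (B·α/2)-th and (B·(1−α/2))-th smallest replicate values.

(9.118, 9.798)

α = 0.24; lower rank = 25 × 0.120 = 3; upper rank = 25 × 0.880 = 22.
The 3rd smallest replicate is 9.118; the 22nd is 9.798.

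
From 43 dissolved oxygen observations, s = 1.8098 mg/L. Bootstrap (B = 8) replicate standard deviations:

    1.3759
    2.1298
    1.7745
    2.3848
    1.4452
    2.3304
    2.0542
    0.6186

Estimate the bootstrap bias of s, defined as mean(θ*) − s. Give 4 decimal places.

bias = −0.0456

mean(θ*) = (1.3759 + 2.1298 + 1.7745 + 2.3848 + 1.4452 + 2.3304 + 2.0542 + 0.6186) / 8 = 1.76417
bias = 1.76417 − 1.8098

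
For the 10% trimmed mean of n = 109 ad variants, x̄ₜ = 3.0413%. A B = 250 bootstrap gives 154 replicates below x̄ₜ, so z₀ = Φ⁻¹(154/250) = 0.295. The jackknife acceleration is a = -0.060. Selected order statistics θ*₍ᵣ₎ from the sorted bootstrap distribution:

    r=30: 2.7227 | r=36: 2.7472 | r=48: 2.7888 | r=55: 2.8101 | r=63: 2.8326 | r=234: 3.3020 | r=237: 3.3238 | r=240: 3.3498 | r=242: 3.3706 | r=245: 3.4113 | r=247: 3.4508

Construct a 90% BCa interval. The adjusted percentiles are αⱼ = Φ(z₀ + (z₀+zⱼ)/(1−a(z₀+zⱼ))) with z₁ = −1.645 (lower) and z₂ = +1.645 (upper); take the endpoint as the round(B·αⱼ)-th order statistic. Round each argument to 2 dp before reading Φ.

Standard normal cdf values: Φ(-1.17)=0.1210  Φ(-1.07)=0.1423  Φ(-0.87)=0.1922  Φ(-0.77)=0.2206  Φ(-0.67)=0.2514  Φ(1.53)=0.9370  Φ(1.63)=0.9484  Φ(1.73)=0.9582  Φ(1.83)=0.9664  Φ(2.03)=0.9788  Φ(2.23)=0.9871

(2.7227, 3.4113)

Lower: z₀ + z₁ = 0.295 + (-1.645) = -1.350; 1 − a(z₀+z₁) = 1 − (-0.060)(-1.350) = 0.9190; argument = 0.295 + (-1.350)/0.9190 = -1.1740 → -1.17.
α₁ = Φ(-1.17) = 0.1210; rank = round(250 × 0.1210) = 30; θ*₍30₎ = 2.7227.
Upper: z₀ + z₂ = 1.940; 1 − a(z₀+z₂) = 1.1164; argument = 2.0327 → 2.03; α₂ = 0.9788; rank = 245; θ*₍245₎ = 3.4113.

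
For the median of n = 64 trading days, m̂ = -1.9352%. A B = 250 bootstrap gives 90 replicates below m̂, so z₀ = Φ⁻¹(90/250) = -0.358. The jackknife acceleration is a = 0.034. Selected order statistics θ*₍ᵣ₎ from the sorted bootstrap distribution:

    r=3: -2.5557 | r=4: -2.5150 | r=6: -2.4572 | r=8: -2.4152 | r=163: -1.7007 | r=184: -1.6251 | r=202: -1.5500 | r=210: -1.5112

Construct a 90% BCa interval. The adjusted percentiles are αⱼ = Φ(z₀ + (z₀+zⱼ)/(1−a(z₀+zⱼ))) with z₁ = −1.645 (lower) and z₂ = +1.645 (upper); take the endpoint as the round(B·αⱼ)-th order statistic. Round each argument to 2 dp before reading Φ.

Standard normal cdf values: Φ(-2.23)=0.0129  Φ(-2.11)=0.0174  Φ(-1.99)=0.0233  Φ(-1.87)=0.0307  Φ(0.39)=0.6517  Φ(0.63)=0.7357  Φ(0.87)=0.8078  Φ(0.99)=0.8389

(-2.5557, -1.5112)

Lower: z₀ + z₁ = -0.358 + (-1.645) = -2.003; 1 − a(z₀+z₁) = 1 − (0.034)(-2.003) = 1.0681; argument = -0.358 + (-2.003)/1.0681 = -2.2333 → -2.23.
α₁ = Φ(-2.23) = 0.0129; rank = round(250 × 0.0129) = 3; θ*₍3₎ = -2.5557.
Upper: z₀ + z₂ = 1.287; 1 − a(z₀+z₂) = 0.9562; argument = 0.9879 → 0.99; α₂ = 0.8389; rank = 210; θ*₍210₎ = -1.5112.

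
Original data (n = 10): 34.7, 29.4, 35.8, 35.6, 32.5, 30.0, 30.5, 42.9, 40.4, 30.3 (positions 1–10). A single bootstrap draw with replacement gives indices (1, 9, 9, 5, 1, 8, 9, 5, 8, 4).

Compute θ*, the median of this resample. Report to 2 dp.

θ* = 38.00

Resample values: 34.7, 40.4, 40.4, 32.5, 34.7, 42.9, 40.4, 32.5, 42.9, 35.6.
Sorted: 32.5, 32.5, 34.7, 34.7, 35.6, 40.4, 40.4, 40.4, 42.9, 42.9
Median = average of the two middle values = 38.00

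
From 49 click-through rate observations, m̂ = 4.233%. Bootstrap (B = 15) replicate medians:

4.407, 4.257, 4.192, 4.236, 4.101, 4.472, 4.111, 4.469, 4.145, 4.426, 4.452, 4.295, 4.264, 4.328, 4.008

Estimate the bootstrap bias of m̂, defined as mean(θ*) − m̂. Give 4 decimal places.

bias = +0.0445

mean(θ*) = (4.407 + 4.257 + 4.192 + 4.236 + 4.101 + 4.472 + 4.111 + 4.469 + 4.145 + 4.426 + 4.452 + 4.295 + 4.264 + 4.328 + 4.008) / 15 = 4.27753
bias = 4.27753 − 4.233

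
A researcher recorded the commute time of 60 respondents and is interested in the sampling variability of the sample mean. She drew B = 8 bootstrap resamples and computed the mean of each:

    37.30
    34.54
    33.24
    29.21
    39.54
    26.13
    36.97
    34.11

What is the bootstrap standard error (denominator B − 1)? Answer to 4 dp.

SE* = 4.4086

Bootstrap SE is the standard deviation of the 8 replicate means.
Mean of replicates: (37.30 + 34.54 + 33.24 + 29.21 + 39.54 + 26.13 + 36.97 + 34.11) / 8 = 271.04000 / 8 = 33.88000
Sum of squared deviations: (+3.42000)² + (+0.66000)² + (−0.64000)² + (−4.67000)² + (+5.66000)² + (−7.75000)² + (+3.09000)² + (+0.23000)² = 136.04960
Variance = 136.04960 / 7 = 19.43566
SE* = √19.43566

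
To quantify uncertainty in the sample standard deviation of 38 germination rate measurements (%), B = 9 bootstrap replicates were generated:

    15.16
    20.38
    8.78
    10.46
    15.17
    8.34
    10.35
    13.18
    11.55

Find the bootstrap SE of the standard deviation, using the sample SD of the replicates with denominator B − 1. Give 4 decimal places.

Bootstrap SE is the standard deviation of the 9 replicate standard deviations.
Mean of replicates: (15.16 + 20.38 + 8.78 + 10.46 + 15.17 + 8.34 + 10.35 + 13.18 + 11.55) / 9 = 113.37000 / 9 = 12.59667
Sum of squared deviations: (+2.56333)² + (+7.78333)² + (−3.81667)² + (−2.13667)² + (+2.57333)² + (−4.25667)² + (−2.24667)² + (+0.58333)² + (−1.04667)² = 117.50780
Variance = 117.50780 / 8 = 14.68847
SE* = √14.68847

SE* = 3.8326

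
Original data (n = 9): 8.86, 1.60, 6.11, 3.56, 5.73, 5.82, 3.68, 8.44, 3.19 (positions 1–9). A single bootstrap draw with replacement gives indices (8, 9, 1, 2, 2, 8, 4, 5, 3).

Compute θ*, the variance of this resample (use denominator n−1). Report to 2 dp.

Resample values: 8.44, 3.19, 8.86, 1.60, 1.60, 8.44, 3.56, 5.73, 6.11.
Mean = 5.2811; sum of squared deviations = 68.0903
s² = 68.0903 / 8 = 8.5113

θ* = 8.51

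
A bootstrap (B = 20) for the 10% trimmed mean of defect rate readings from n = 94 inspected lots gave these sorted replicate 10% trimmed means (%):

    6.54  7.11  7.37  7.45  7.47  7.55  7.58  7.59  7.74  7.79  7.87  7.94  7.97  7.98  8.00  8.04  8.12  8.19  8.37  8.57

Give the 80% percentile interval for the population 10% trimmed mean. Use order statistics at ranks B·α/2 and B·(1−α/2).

(7.11, 8.19)

α = 0.20; lower rank = 20 × 0.100 = 2; upper rank = 20 × 0.900 = 18.
The 2nd smallest replicate is 7.11; the 18th is 8.19.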